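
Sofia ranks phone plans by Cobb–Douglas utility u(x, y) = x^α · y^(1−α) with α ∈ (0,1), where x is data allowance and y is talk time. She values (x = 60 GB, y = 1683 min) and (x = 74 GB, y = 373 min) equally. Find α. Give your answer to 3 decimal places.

α ≈ 0.878

The Cobb–Douglas utilities coincide, so 60^α·1683^(1−α) = 74^α·373^(1−α).
(60/74)^α = (373/1683)^(1−α); take logs: α·ln(60/74) = (1−α)·ln(373/1683), i.e. α·-0.209721 = (1−α)·-1.506755.
So α/(1−α) = (-1.506755)/(-0.209721) = 7.184569, and α = 7.184569/8.184569 ≈ 0.878.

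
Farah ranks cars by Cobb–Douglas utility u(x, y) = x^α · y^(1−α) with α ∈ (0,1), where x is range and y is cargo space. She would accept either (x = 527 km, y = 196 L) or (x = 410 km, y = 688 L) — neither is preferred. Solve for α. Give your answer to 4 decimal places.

The Cobb–Douglas utilities coincide, so 527^α·196^(1−α) = 410^α·688^(1−α).
(527/410)^α = (688/196)^(1−α); take logs: α·ln(527/410) = (1−α)·ln(688/196), i.e. α·0.2510434 = (1−α)·1.2556742.
So α/(1−α) = (1.2556742)/(0.2510434) = 5.0018212, and α = 5.0018212/6.0018212 ≈ 0.8334.

α ≈ 0.8334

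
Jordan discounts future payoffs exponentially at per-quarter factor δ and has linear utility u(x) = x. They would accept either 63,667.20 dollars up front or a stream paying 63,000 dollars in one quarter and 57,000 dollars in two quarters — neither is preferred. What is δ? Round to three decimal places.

δ ≈ 0.640

Equating present values: 63667.20 = 63000δ + 57000δ².
So 57000δ² + 63000δ − 63667.20 = 0.
The positive root is δ = [−63000 + √(63000² + 4·57000·63667.20)] / (2·57000) = (−63000 + 135960.000)/114000 ≈ 0.640.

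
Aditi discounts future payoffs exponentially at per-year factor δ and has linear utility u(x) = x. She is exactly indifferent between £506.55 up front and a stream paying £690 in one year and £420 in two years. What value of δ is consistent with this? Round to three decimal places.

Present value of the stream is 690·δ + 420·δ². Indifference gives 690δ + 420δ² = 506.55.
Rearranged: 420δ² + 690δ − 506.55 = 0.
δ = (−690 + √(690² + 4·420·506.55)) / (2·420) = (−690 + √1327104.00) / 840 ≈ 0.550.

δ ≈ 0.550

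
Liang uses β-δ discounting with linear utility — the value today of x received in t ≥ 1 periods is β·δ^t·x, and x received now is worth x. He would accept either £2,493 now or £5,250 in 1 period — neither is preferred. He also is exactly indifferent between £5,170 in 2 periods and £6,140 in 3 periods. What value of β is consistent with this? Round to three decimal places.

Both payoffs in the second observation are in the future, so β drops out: δ^2·5170 = δ^3·6140 ⇒ δ = 5170/6140 = 0.84202.
Substituting δ into 2493 = β·δ·5250: β = 2493/(4420.603) ≈ 0.564.

β ≈ 0.564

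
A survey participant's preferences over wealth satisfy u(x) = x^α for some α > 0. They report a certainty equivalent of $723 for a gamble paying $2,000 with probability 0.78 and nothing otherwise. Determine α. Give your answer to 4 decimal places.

Since u(0) = 0, the lottery's EU is 0.78·2000^α.
Setting u(723) equal to that: 723^α = 0.78·2000^α ⇒ (723/2000)^α = 0.78.
α = ln(0.78) / ln(723/2000) = -0.2484614/-1.0174932 ≈ 0.2442.

α ≈ 0.2442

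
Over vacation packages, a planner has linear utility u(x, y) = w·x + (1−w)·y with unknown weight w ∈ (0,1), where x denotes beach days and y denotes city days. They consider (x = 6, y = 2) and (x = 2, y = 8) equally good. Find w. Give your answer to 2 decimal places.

w = 0.60

Indifference: w·6 + (1−w)·2 = w·2 + (1−w)·8.
w·(6−2) = (1−w)·(8−2), i.e. w·4 = (1−w)·6.
Hence w = 6/(4+6) = 6/10 = 0.60.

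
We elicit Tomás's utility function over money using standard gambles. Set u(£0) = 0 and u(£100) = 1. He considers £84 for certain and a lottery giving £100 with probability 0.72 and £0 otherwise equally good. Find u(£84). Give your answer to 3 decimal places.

0.720

The indifference gives u(£84) = 0.72·u(£100) + 0.28·u(£0) = 0.72·1 + 0.28·0 = 0.72.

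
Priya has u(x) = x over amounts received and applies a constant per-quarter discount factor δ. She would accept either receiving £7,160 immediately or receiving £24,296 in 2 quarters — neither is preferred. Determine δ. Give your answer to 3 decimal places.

Equating discounted utilities: u(7160) = δ^2·u(24296) ⇒ δ^2 = u(7160)/u(24296).
With u(x) = x: δ^2 = 7160/24296 = 0.29470.
So δ = 0.29470^(1/2) ≈ 0.543.

δ ≈ 0.543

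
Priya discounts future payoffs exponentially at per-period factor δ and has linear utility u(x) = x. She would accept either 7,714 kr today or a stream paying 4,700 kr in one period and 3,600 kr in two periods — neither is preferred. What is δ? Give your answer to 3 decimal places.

The stream is worth 4700δ + 3600δ² today, so 4700δ + 3600δ² = 7714.
That is, 3600δ² + 4700δ − 7714 = 0, a quadratic in δ.
By the quadratic formula (taking the positive root), δ = (−4700 + √133171600.00) / 7200 ≈ 0.950.

δ ≈ 0.950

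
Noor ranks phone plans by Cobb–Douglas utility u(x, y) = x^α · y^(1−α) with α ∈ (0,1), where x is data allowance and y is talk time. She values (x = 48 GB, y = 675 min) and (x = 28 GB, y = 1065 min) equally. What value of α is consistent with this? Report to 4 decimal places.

The Cobb–Douglas utilities coincide, so 48^α·675^(1−α) = 28^α·1065^(1−α).
(48/28)^α = (1065/675)^(1−α); take logs: α·ln(48/28) = (1−α)·ln(1065/675), i.e. α·0.5389965 = (1−α)·0.4560174.
With A = 0.5389965 and B = 0.4560174: α·A = (1−α)·B, so α = B/(A+B) = 0.4560174/0.9950139 ≈ 0.4583.

α ≈ 0.4583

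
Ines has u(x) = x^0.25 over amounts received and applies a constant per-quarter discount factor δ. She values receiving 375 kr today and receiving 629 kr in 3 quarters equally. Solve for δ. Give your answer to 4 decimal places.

The payoff in 3 quarters is discounted by δ^3, so u(375) = δ^3·u(629) and δ^3 = u(375)/u(629).
Since u(x) = x^0.25, δ^3 = (375/629)^0.25 = 0.59618^0.25 = 0.87871.
Hence δ = (0.87871)^(1/3) = 0.957815.

δ ≈ 0.9578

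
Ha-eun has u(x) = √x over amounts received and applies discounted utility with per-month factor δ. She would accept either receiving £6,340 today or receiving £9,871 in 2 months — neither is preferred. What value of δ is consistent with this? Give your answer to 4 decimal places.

δ ≈ 0.8952

Indifference means u(6340) = δ^2 · u(9871), so δ^2 = u(6340)/u(9871).
Since u(x) = √x, δ^2 = √(6340/9871) = 0.80143.
Hence δ = (0.80143)^(1/2) = 0.895225.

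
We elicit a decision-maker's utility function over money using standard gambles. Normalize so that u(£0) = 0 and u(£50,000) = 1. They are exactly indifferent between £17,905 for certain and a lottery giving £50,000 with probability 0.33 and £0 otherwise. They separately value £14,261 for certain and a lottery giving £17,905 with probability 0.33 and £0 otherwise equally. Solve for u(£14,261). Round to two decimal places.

The first gamble pins u(£17,905): it must equal 0.33·1 + 0.67·0 = 0.33.
The second indifference gives u(£14,261) = 0.33·u(£17,905) + 0.67·u(£0) = 0.33·0.33 + 0.67·0.00 = 0.1089.

0.11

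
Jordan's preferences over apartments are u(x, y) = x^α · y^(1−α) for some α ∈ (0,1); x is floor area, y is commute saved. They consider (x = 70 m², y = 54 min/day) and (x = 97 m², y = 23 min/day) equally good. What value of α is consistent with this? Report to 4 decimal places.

α ≈ 0.7235

Set the two utilities equal: 70^α·54^(1−α) = 97^α·23^(1−α).
(70/97)^α = (23/54)^(1−α); take logs: α·ln(70/97) = (1−α)·ln(23/54), i.e. α·-0.3262157 = (1−α)·-0.8534898.
So α/(1−α) = (-0.8534898)/(-0.3262157) = 2.6163358, and α = 2.6163358/3.6163358 ≈ 0.7235.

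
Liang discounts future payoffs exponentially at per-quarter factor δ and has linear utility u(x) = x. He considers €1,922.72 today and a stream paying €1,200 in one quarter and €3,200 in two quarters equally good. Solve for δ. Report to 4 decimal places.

δ ≈ 0.6100

Present value of the stream is 1200·δ + 3200·δ². Indifference gives 1200δ + 3200δ² = 1922.72.
So 3200δ² + 1200δ − 1922.72 = 0.
The positive root is δ = [−1200 + √(1200² + 4·3200·1922.72)] / (2·3200) = (−1200 + 5104.000)/6400 ≈ 0.6100.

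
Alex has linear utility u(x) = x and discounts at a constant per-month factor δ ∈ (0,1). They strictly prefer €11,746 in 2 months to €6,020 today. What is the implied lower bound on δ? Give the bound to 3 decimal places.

δ > 0.716

Comparing present values: 6020 < δ^2·11746.
So δ^2 > 6020/11746 = 0.51251; taking the square root of both positive sides preserves the inequality.
δ > 0.51251^(1/2) = 0.716.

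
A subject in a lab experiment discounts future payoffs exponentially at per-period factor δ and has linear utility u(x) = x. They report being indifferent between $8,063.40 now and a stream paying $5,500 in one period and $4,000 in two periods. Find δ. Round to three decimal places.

Equating present values: 8063.40 = 5500δ + 4000δ².
That is, 4000δ² + 5500δ − 8063.40 = 0, a quadratic in δ.
By the quadratic formula (taking the positive root), δ = (−5500 + √159264400.00) / 8000 ≈ 0.890.

δ ≈ 0.890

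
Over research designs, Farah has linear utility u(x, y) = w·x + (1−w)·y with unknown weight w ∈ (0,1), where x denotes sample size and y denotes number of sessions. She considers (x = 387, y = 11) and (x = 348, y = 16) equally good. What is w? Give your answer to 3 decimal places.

w = 0.114

Indifference: w·387 + (1−w)·11 = w·348 + (1−w)·16.
Collecting terms: w·39 = (1−w)·5.
The marginal rate of substitution is 5/39, so w = 5/(39+5) = 0.114.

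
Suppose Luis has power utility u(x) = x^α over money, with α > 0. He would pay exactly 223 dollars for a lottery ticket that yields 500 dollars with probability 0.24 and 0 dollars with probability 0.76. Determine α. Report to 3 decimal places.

α ≈ 1.767

EU(lottery) = 0.24·500^α + 0.76·0 = 0.24·500^α.
Indifference: 223^α = 0.24·500^α, so (223/500)^α = 0.24.
Taking logs: α·ln(223/500) = ln(0.24), so α = -1.427116 / -0.807436 ≈ 1.767.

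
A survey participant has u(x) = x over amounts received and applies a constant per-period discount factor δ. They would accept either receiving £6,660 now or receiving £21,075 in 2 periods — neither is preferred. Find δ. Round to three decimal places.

Equating discounted utilities: u(6660) = δ^2·u(21075) ⇒ δ^2 = u(6660)/u(21075).
With u(x) = x: δ^2 = 6660/21075 = 0.31601.
Hence δ = (0.31601)^(1/2) = 0.56215.

δ ≈ 0.562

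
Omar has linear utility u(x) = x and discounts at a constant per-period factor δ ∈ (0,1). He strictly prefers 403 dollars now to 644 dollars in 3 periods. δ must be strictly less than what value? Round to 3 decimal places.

The preference means 403 > δ^3·644.
Hence δ^3 < 403/644 = 0.62578, and x ↦ x^(1/3) is increasing on (0,∞).
δ < 0.62578^(1/3) = 0.855.

δ < 0.855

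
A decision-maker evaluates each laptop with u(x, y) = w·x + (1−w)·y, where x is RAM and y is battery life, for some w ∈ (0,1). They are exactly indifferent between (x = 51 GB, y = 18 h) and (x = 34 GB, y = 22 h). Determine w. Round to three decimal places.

w = 0.190

u(51,18) = u(34,22) means w·51 + (1−w)·18 = w·34 + (1−w)·22.
Rearranging, 17·w − 4·(1−w) = 0.
The marginal rate of substitution is 4/17, so w = 4/(17+4) = 0.190.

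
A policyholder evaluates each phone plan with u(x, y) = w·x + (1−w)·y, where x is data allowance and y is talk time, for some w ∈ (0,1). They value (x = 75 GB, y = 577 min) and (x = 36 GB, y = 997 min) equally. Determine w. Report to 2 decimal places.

w = 0.92

u(75,577) = u(36,997) means w·75 + (1−w)·577 = w·36 + (1−w)·997.
Collecting terms: w·39 = (1−w)·420.
So w/(1−w) = 420/39 = 10.7692, giving w = 420/(39+420) = 0.92.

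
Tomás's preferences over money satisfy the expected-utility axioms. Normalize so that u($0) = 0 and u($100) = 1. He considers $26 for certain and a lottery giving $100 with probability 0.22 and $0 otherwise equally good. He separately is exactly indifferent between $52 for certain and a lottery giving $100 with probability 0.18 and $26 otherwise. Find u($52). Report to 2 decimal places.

0.36

From the first indifference, u($26) = 0.22·u($100) + 0.78·u($0) = 0.22·1 + 0.78·0 = 0.22.
Chaining: u($52) = 0.18·1.00 + 0.82·0.22 = 0.3604.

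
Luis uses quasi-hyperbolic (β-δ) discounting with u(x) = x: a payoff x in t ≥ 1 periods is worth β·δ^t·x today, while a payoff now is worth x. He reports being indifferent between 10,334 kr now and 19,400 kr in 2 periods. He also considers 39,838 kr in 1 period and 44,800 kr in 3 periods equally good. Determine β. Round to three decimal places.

β ≈ 0.599

Both payoffs in the second observation are in the future, so β drops out: δ^1·39838 = δ^3·44800 ⇒ δ^2 = 39838/44800 = 0.88924, so δ = 0.94300.
Substituting δ into 10334 = β·δ^2·19400: β = 10334/(17251.277) ≈ 0.599.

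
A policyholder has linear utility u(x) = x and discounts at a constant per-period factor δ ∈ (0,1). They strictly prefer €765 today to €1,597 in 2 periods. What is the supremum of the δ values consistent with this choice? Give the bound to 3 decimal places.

δ < 0.692

The preference means 765 > δ^2·1597.
Dividing by 1597: δ^2 < 0.47902. Both sides are positive, so the square root keeps the direction.
δ < (765/1597)^(1/2) ≈ 0.692.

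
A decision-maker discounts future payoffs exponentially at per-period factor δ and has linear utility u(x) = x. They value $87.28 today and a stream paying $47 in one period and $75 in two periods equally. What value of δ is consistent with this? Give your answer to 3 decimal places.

Present value of the stream is 47·δ + 75·δ². Indifference gives 47δ + 75δ² = 87.28.
That is, 75δ² + 47δ − 87.28 = 0, a quadratic in δ.
By the quadratic formula (taking the positive root), δ = (−47 + √28393.00) / 150 ≈ 0.810.

δ ≈ 0.810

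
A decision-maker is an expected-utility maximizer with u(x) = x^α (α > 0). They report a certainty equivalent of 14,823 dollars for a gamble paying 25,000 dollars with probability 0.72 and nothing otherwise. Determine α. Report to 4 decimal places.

α ≈ 0.6285

The lottery's expected utility is 0.72·u(25000) + 0.28·u(0) = 0.72·25000^α (since u(0) = 0 for α > 0).
Indifference: 14823^α = 0.72·25000^α, so (14823/25000)^α = 0.72.
Take logs: α = ln 0.72 / ln(14823/25000) ≈ 0.628480.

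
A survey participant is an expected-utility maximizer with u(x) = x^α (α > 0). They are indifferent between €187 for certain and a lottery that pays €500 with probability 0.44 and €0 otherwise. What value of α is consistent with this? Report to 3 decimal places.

The lottery's expected utility is 0.44·u(500) + 0.56·u(0) = 0.44·500^α (since u(0) = 0 for α > 0).
Equating: 187^α = 0.44·500^α, i.e. 0.3740^α = 0.44.
Taking logs: α·ln(187/500) = ln(0.44), so α = -0.820981 / -0.983499 ≈ 0.835.

α ≈ 0.835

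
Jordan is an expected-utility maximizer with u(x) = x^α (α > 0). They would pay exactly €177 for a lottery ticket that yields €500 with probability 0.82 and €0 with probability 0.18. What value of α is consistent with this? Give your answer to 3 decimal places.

α ≈ 0.191

EU(lottery) = 0.82·500^α + 0.18·0 = 0.82·500^α.
Setting u(177) equal to that: 177^α = 0.82·500^α ⇒ (177/500)^α = 0.82.
Take logs: α = ln 0.82 / ln(177/500) ≈ 0.19110.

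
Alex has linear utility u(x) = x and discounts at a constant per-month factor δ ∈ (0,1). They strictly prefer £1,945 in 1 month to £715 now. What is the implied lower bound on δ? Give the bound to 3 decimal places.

The preference means 715 < δ·1945.
Dividing through by 1945 gives δ > 0.36761.

δ > 0.368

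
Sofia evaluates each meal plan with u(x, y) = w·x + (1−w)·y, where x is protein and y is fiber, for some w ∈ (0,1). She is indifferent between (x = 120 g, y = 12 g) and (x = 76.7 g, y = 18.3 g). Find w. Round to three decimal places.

w = 0.127

Equating utilities: w·120 + (1−w)·12 = w·76.7 + (1−w)·18.3.
Rearranging, 43.3·w − 6.3·(1−w) = 0.
The marginal rate of substitution is 6.3/43.3, so w = 6.3/(43.3+6.3) = 0.127.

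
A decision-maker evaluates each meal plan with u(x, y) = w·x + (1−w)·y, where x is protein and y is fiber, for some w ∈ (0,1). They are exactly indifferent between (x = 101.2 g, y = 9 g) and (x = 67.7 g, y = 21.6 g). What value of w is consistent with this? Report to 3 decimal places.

u(101.2,9) = u(67.7,21.6) means w·101.2 + (1−w)·9 = w·67.7 + (1−w)·21.6.
w·(101.2−67.7) = (1−w)·(21.6−9), i.e. w·33.5 = (1−w)·12.6.
The marginal rate of substitution is 12.6/33.5, so w = 12.6/(33.5+12.6) = 0.273.

w = 0.273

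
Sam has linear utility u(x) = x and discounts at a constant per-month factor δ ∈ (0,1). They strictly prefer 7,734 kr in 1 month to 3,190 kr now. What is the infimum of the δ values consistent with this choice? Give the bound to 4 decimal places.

δ > 0.4125

Comparing present values: 3190 < δ·7734.
Dividing through by 7734 gives δ > 0.41246.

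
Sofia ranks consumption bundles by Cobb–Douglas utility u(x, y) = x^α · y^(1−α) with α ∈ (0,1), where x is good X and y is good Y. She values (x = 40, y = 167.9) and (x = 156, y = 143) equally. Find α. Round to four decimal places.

α ≈ 0.1055

Indifference: 40^α · 167.9^(1−α) = 156^α · 143^(1−α).
Rearrange to (40/156)^α = (143/167.9)^(1−α) and take logs: α·-1.3609766 = (1−α)·-0.1605239.
Thus α·(-1.5215005) = -0.1605239, so α = -0.1605239/-1.5215005 ≈ 0.1055.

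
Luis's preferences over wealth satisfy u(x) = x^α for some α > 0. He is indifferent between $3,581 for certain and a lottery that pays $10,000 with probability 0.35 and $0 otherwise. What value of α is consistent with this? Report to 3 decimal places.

α ≈ 1.022

Since u(0) = 0, the lottery's EU is 0.35·10000^α.
Equating: 3581^α = 0.35·10000^α, i.e. 0.3581^α = 0.35.
Take logs: α = ln 0.35 / ln(3581/10000) ≈ 1.02228.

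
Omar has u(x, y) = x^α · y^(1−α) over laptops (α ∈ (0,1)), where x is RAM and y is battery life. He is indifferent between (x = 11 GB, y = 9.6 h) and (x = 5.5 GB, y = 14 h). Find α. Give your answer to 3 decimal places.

The Cobb–Douglas utilities coincide, so 11^α·9.6^(1−α) = 5.5^α·14^(1−α).
(11/5.5)^α = (14/9.6)^(1−α); take logs: α·ln(11/5.5) = (1−α)·ln(14/9.6), i.e. α·0.693147 = (1−α)·0.377294.
Thus α·(1.070441) = 0.377294, so α = 0.377294/1.070441 ≈ 0.352.

α ≈ 0.352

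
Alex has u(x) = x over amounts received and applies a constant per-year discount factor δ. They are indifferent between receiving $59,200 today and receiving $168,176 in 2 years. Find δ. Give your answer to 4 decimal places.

The payoff in 2 years is discounted by δ^2, so u(59200) = δ^2·u(168176) and δ^2 = u(59200)/u(168176).
With u(x) = x: δ^2 = 59200/168176 = 0.35201.
Taking the square root: δ = 0.35201^(1/2) ≈ 0.5933.

δ ≈ 0.5933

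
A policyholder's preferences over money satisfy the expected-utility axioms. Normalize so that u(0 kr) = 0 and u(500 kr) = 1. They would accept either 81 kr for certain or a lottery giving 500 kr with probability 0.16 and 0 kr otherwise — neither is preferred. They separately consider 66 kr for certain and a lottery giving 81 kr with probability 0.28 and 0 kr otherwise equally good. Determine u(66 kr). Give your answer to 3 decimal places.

First, u(81 kr) = 0.16·u(500 kr) + 0.84·u(0 kr) = 0.16.
Then u(66 kr) = 0.28·u(81 kr) + 0.72·u(0 kr) = 0.28·0.16 + 0.72·0.00 = 0.0448.

0.045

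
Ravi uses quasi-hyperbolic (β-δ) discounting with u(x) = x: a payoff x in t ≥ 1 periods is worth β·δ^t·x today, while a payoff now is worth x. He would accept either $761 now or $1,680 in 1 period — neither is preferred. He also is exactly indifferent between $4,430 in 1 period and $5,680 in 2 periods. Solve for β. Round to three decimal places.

Both payoffs in the second observation are in the future, so β drops out: δ^1·4430 = δ^2·5680 ⇒ δ = 4430/5680 = 0.77993.
Substituting δ into 761 = β·δ·1680: β = 761/(1310.282) ≈ 0.581.

β ≈ 0.581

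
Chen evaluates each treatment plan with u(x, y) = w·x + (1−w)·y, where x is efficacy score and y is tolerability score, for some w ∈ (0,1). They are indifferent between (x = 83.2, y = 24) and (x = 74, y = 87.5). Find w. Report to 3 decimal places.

Indifference: w·83.2 + (1−w)·24 = w·74 + (1−w)·87.5.
Collecting terms: w·9.2 = (1−w)·63.5.
So w/(1−w) = 63.5/9.2 = 6.9022, giving w = 63.5/(9.2+63.5) = 0.873.

w = 0.873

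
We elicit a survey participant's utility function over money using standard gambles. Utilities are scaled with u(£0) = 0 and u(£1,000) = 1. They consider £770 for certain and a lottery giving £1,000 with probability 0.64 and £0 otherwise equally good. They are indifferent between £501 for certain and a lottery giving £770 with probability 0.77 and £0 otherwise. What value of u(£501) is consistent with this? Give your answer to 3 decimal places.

0.493

First, u(£770) = 0.64·u(£1,000) + 0.36·u(£0) = 0.64.
Then u(£501) = 0.77·u(£770) + 0.23·u(£0) = 0.77·0.64 + 0.23·0.00 = 0.4928.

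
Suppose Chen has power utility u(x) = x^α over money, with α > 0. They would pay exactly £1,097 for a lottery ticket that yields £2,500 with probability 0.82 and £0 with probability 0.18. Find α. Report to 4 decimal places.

EU(lottery) = 0.82·2500^α + 0.18·0 = 0.82·2500^α.
Setting u(1097) equal to that: 1097^α = 0.82·2500^α ⇒ (1097/2500)^α = 0.82.
Taking logs: α·ln(1097/2500) = ln(0.82), so α = -0.1984509 / -0.8237116 ≈ 0.2409.

α ≈ 0.2409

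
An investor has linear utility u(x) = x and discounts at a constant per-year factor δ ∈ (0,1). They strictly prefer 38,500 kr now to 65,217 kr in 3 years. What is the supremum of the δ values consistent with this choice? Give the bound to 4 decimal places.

Under u(x) = x this choice says 38500 > δ^3·65217.
Hence δ^3 < 38500/65217 = 0.59034, and x ↦ x^(1/3) is increasing on (0,∞).
δ < 0.59034^(1/3) = 0.8389.

δ < 0.8389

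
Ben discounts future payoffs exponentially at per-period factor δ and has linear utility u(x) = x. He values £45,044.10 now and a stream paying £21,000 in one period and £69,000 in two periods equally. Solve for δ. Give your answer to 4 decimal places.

δ ≈ 0.6700

Equating present values: 45044.10 = 21000δ + 69000δ².
That is, 69000δ² + 21000δ − 45044.10 = 0, a quadratic in δ.
δ = (−21000 + √(21000² + 4·69000·45044.10)) / (2·69000) = (−21000 + √12873171600.00) / 138000 ≈ 0.6700.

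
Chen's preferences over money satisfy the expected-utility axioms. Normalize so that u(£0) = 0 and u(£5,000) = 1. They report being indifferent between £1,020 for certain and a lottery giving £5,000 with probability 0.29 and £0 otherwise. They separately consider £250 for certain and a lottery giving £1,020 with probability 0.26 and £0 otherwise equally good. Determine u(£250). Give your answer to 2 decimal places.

The first gamble pins u(£1,020): it must equal 0.29·1 + 0.71·0 = 0.29.
The second indifference gives u(£250) = 0.26·u(£1,020) + 0.74·u(£0) = 0.26·0.29 + 0.74·0.00 = 0.0754.

0.08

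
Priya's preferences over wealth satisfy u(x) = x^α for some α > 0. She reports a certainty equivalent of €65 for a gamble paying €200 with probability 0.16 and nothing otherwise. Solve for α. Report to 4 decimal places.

EU(lottery) = 0.16·200^α + 0.84·0 = 0.16·200^α.
Equating: 65^α = 0.16·200^α, i.e. 0.3250^α = 0.16.
α = ln(0.16) / ln(65/200) = -1.8325815/-1.1239301 ≈ 1.6305.

α ≈ 1.6305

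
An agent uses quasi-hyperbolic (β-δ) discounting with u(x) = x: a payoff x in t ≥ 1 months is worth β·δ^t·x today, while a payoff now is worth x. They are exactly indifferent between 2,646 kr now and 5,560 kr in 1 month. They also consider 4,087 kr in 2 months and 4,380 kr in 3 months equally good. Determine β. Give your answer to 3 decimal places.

β ≈ 0.510

Both payoffs in the second observation are in the future, so β drops out: δ^2·4087 = δ^3·4380 ⇒ δ = 4087/4380 = 0.93311.
Substituting δ into 2646 = β·δ·5560: β = 2646/(5188.064) ≈ 0.510.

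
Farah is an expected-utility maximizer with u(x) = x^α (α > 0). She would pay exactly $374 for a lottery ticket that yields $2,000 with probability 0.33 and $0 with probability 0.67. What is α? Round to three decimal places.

α ≈ 0.661

Since u(0) = 0, the lottery's EU is 0.33·2000^α.
Setting u(374) equal to that: 374^α = 0.33·2000^α ⇒ (374/2000)^α = 0.33.
α = ln(0.33) / ln(374/2000) = -1.108663/-1.676647 ≈ 0.661.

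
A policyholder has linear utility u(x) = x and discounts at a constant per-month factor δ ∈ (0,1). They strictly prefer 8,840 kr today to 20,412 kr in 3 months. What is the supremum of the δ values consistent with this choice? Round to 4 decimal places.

Under u(x) = x this choice says 8840 > δ^3·20412.
So δ^3 < 8840/20412 = 0.43308; taking the cube root of both positive sides preserves the inequality.
δ < (8840/20412)^(1/3) ≈ 0.7566.

δ < 0.7566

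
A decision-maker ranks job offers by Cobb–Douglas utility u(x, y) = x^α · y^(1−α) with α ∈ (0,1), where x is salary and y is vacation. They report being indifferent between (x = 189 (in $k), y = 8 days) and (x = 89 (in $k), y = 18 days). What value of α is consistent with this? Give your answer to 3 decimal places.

α ≈ 0.518

Set the two utilities equal: 189^α·8^(1−α) = 89^α·18^(1−α).
(189/89)^α = (18/8)^(1−α); take logs: α·ln(189/89) = (1−α)·ln(18/8), i.e. α·0.753111 = (1−α)·0.810930.
Thus α·(1.564041) = 0.810930, so α = 0.810930/1.564041 ≈ 0.518.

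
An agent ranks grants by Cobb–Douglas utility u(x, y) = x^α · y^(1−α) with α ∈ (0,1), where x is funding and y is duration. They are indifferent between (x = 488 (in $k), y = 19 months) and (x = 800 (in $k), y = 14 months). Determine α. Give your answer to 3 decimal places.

α ≈ 0.382

Indifference: 488^α · 19^(1−α) = 800^α · 14^(1−α).
Taking logs: α·ln 488 + (1−α)·ln 19 = α·ln 800 + (1−α)·ln 14, i.e. α·-0.494296 = (1−α)·-0.305382.
So α/(1−α) = (-0.305382)/(-0.494296) = 0.617812, and α = 0.617812/1.617812 ≈ 0.382.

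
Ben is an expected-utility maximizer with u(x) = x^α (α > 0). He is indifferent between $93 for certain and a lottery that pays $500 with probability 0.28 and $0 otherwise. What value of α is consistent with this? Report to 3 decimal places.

α ≈ 0.757

EU(lottery) = 0.28·500^α + 0.72·0 = 0.28·500^α.
Equating: 93^α = 0.28·500^α, i.e. 0.1860^α = 0.28.
Taking logs: α·ln(93/500) = ln(0.28), so α = -1.272966 / -1.682009 ≈ 0.757.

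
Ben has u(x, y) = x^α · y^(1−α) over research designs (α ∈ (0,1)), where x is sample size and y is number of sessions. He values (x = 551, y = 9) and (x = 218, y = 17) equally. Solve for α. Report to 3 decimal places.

α ≈ 0.407

Set the two utilities equal: 551^α·9^(1−α) = 218^α·17^(1−α).
Taking logs: α·ln 551 + (1−α)·ln 9 = α·ln 218 + (1−α)·ln 17, i.e. α·0.927240 = (1−α)·0.635989.
Thus α·(1.563229) = 0.635989, so α = 0.635989/1.563229 ≈ 0.407.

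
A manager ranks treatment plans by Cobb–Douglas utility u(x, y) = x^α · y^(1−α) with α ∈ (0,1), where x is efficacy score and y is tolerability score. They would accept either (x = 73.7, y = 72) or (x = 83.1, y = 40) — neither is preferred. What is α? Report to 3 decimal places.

α ≈ 0.830

Indifference: 73.7^α · 72^(1−α) = 83.1^α · 40^(1−α).
Taking logs: α·ln 73.7 + (1−α)·ln 72 = α·ln 83.1 + (1−α)·ln 40, i.e. α·-0.120042 = (1−α)·-0.587787.
So α/(1−α) = (-0.587787)/(-0.120042) = 4.896511, and α = 4.896511/5.896511 ≈ 0.830.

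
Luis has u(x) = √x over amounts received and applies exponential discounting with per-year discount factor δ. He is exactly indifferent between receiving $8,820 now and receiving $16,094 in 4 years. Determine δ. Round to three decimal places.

δ ≈ 0.928

Indifference means u(8820) = δ^4 · u(16094), so δ^4 = u(8820)/u(16094).
With u(x) = √x: δ^4 = √8820/√16094 = √(8820/16094) = 0.74029.
Hence δ = (0.74029)^(1/4) = 0.92758.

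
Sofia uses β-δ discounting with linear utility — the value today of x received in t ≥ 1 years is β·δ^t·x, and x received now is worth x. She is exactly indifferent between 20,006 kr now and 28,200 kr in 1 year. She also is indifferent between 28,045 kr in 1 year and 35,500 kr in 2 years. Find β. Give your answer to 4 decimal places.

The second indifference involves only future payoffs, so β cancels: β·δ^1·28045 = β·δ^2·35500, giving δ = 28045/35500 = 0.79000.
Now use the now-vs-future pair: 20006 = β·δ·28200 gives β = 20006/(0.79000·28200) ≈ 0.8980.

β ≈ 0.8980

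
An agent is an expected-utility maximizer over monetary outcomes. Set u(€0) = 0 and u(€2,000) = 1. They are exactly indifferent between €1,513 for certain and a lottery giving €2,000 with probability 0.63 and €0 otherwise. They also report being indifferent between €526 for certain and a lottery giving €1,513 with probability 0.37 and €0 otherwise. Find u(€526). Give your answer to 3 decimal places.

0.233

First, u(€1,513) = 0.63·u(€2,000) + 0.37·u(€0) = 0.63.
Chaining: u(€526) = 0.37·0.63 + 0.63·0.00 = 0.2331.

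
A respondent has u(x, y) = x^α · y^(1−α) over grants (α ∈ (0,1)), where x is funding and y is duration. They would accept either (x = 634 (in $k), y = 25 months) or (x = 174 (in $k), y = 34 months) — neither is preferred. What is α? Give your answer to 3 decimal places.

Set the two utilities equal: 634^α·25^(1−α) = 174^α·34^(1−α).
(634/174)^α = (34/25)^(1−α); take logs: α·ln(634/174) = (1−α)·ln(34/25), i.e. α·1.292994 = (1−α)·0.307485.
With A = 1.292994 and B = 0.307485: α·A = (1−α)·B, so α = B/(A+B) = 0.307485/1.600479 ≈ 0.192.

α ≈ 0.192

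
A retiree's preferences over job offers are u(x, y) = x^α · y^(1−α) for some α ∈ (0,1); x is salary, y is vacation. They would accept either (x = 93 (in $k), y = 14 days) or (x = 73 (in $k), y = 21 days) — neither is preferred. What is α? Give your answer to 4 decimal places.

α ≈ 0.6261

The Cobb–Douglas utilities coincide, so 93^α·14^(1−α) = 73^α·21^(1−α).
Taking logs: α·ln 93 + (1−α)·ln 14 = α·ln 73 + (1−α)·ln 21, i.e. α·0.2421401 = (1−α)·0.4054651.
Thus α·(0.6476052) = 0.4054651, so α = 0.4054651/0.6476052 ≈ 0.6261.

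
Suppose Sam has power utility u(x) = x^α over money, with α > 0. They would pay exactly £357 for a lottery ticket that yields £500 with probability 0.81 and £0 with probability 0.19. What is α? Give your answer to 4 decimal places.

Since u(0) = 0, the lottery's EU is 0.81·500^α.
Indifference: 357^α = 0.81·500^α, so (357/500)^α = 0.81.
Take logs: α = ln 0.81 / ln(357/500) ≈ 0.625522.

α ≈ 0.6255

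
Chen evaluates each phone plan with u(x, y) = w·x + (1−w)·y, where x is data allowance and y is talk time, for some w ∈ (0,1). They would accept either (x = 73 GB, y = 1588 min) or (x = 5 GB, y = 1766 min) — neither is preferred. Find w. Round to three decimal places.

w = 0.724

Equating utilities: w·73 + (1−w)·1588 = w·5 + (1−w)·1766.
w·(73−5) = (1−w)·(1766−1588), i.e. w·68 = (1−w)·178.
The marginal rate of substitution is 178/68, so w = 178/(68+178) = 0.724.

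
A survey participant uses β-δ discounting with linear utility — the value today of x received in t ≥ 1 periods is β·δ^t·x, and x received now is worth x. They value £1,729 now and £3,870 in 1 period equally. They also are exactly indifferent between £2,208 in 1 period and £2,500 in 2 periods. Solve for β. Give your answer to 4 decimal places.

The second indifference involves only future payoffs, so β cancels: β·δ^1·2208 = β·δ^2·2500, giving δ = 2208/2500 = 0.88320.
Substituting δ into 1729 = β·δ·3870: β = 1729/(3417.984) ≈ 0.5059.

β ≈ 0.5059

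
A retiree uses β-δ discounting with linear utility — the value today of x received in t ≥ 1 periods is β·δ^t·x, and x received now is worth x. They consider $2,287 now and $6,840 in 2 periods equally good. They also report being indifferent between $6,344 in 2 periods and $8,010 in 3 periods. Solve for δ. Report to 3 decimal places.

δ ≈ 0.792

From the later pair, β·δ^2·6344 = β·δ^3·8010; dividing through, δ = 6344/8010 = 0.79201.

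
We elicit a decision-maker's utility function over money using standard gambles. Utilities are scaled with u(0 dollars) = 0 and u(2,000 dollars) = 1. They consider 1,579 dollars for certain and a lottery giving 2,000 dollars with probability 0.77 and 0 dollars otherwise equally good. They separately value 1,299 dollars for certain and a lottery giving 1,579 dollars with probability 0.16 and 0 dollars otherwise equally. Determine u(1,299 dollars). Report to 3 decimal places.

The first gamble pins u(1,579 dollars): it must equal 0.77·1 + 0.23·0 = 0.77.
Then u(1,299 dollars) = 0.16·u(1,579 dollars) + 0.84·u(0 dollars) = 0.16·0.77 + 0.84·0.00 = 0.1232.

0.123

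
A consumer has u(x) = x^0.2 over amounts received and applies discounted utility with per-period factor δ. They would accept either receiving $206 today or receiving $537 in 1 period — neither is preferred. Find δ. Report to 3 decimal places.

δ ≈ 0.826

Equating discounted utilities: u(206) = δ·u(537) ⇒ δ = u(206)/u(537).
With u(x) = x^0.2: δ = 206^0.2/537^0.2 = (206/537)^0.2 = 0.82562.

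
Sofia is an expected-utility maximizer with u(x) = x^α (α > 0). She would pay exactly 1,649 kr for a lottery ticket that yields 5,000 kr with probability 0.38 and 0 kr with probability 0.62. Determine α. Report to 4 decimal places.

Since u(0) = 0, the lottery's EU is 0.38·5000^α.
Indifference: 1649^α = 0.38·5000^α, so (1649/5000)^α = 0.38.
Take logs: α = ln 0.38 / ln(1649/5000) ≈ 0.872272.

α ≈ 0.8723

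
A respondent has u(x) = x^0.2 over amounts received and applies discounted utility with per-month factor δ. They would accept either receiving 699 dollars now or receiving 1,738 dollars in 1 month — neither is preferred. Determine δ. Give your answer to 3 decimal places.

The payoff in 1 month is discounted by δ, so u(699) = δ·u(1738) and δ = u(699)/u(1738).
With u(x) = x^0.2: δ = 699^0.2/1738^0.2 = (699/1738)^0.2 = 0.83346.

δ ≈ 0.833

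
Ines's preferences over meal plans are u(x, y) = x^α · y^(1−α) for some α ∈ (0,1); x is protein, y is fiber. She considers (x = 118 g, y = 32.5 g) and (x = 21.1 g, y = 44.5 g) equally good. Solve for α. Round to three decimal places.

α ≈ 0.154

Set the two utilities equal: 118^α·32.5^(1−α) = 21.1^α·44.5^(1−α).
(118/21.1)^α = (44.5/32.5)^(1−α); take logs: α·ln(118/21.1) = (1−α)·ln(44.5/32.5), i.e. α·1.721412 = (1−α)·0.314249.
With A = 1.721412 and B = 0.314249: α·A = (1−α)·B, so α = B/(A+B) = 0.314249/2.035661 ≈ 0.154.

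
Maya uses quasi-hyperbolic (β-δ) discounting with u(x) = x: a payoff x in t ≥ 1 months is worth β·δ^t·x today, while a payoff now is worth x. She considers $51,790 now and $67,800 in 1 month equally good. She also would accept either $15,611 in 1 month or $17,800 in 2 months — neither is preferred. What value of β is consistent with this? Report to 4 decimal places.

β ≈ 0.8710

Both payoffs in the second observation are in the future, so β drops out: δ^1·15611 = δ^2·17800 ⇒ δ = 15611/17800 = 0.87702.
Substituting δ into 51790 = β·δ·67800: β = 51790/(59462.124) ≈ 0.8710.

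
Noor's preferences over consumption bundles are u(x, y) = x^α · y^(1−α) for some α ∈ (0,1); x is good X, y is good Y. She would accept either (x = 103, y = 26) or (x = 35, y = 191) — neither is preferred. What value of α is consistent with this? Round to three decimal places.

Set the two utilities equal: 103^α·26^(1−α) = 35^α·191^(1−α).
Rearrange to (103/35)^α = (191/26)^(1−α) and take logs: α·1.079381 = (1−α)·1.994177.
Thus α·(3.073558) = 1.994177, so α = 1.994177/3.073558 ≈ 0.649.

α ≈ 0.649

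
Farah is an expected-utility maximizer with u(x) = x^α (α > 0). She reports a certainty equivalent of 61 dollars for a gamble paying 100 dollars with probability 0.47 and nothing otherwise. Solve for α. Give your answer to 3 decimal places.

α ≈ 1.527

The lottery's expected utility is 0.47·u(100) + 0.53·u(0) = 0.47·100^α (since u(0) = 0 for α > 0).
Setting u(61) equal to that: 61^α = 0.47·100^α ⇒ (61/100)^α = 0.47.
Take logs: α = ln 0.47 / ln(61/100) ≈ 1.52747.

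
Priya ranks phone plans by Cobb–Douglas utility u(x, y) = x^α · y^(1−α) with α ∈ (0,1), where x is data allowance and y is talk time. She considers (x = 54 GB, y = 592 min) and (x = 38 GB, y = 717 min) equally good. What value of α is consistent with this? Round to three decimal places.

α ≈ 0.353

Set the two utilities equal: 54^α·592^(1−α) = 38^α·717^(1−α).
(54/38)^α = (717/592)^(1−α); take logs: α·ln(54/38) = (1−α)·ln(717/592), i.e. α·0.351398 = (1−α)·0.191569.
Thus α·(0.542967) = 0.191569, so α = 0.191569/0.542967 ≈ 0.353.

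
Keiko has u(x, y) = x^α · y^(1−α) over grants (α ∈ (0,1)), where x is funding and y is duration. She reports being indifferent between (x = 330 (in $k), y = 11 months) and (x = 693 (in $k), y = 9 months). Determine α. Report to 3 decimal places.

The Cobb–Douglas utilities coincide, so 330^α·11^(1−α) = 693^α·9^(1−α).
Taking logs: α·ln 330 + (1−α)·ln 11 = α·ln 693 + (1−α)·ln 9, i.e. α·-0.741937 = (1−α)·-0.200671.
So α/(1−α) = (-0.200671)/(-0.741937) = 0.270469, and α = 0.270469/1.270469 ≈ 0.213.

α ≈ 0.213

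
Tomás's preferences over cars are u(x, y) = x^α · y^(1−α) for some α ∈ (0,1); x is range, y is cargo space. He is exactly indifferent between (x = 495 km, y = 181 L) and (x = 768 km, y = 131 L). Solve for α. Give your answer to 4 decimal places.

Indifference: 495^α · 181^(1−α) = 768^α · 131^(1−α).
Rearrange to (495/768)^α = (131/181)^(1−α) and take logs: α·-0.4392320 = (1−α)·-0.3232997.
Thus α·(-0.7625317) = -0.3232997, so α = -0.3232997/-0.7625317 ≈ 0.4240.

α ≈ 0.4240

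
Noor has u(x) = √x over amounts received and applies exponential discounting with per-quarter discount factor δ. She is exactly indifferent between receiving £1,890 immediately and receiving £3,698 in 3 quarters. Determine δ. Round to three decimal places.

δ ≈ 0.894

Indifference means u(1890) = δ^3 · u(3698), so δ^3 = u(1890)/u(3698).
Since u(x) = √x, δ^3 = √(1890/3698) = 0.71490.
Hence δ = (0.71490)^(1/3) = 0.89416.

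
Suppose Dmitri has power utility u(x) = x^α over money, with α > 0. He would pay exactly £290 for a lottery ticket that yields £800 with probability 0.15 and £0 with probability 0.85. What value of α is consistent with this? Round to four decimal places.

α ≈ 1.8696

The lottery's expected utility is 0.15·u(800) + 0.85·u(0) = 0.15·800^α (since u(0) = 0 for α > 0).
Indifference: 290^α = 0.15·800^α, so (290/800)^α = 0.15.
Taking logs: α·ln(290/800) = ln(0.15), so α = -1.8971200 / -1.0147308 ≈ 1.8696.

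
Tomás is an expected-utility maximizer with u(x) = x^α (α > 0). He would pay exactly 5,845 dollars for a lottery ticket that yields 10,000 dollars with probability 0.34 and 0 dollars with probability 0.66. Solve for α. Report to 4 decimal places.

EU(lottery) = 0.34·10000^α + 0.66·0 = 0.34·10000^α.
Setting u(5845) equal to that: 5845^α = 0.34·10000^α ⇒ (5845/10000)^α = 0.34.
Taking logs: α·ln(5845/10000) = ln(0.34), so α = -1.0788097 / -0.5369985 ≈ 2.0090.

α ≈ 2.0090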